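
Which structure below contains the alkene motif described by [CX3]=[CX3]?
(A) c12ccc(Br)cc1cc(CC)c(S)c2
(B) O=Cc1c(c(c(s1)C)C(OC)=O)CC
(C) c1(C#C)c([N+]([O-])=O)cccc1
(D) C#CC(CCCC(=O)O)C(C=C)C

D

[CX3]=[CX3] describes a non-aromatic C=C double bond between two sp2 carbons (an alkene).
(A) has an ethyl group (-CH2CH3) but its C-C bond is a single bond between CX4 carbons, not CX3=CX3.
(B) has an ethyl group (-CH2CH3) but its C-C bond is a single bond between CX4 carbons, not CX3=CX3.
(C) has an ethynyl group (-C#CH) but the C-C bond is a triple bond, not a double bond.
(D) contains a vinyl group (-CH=CH2), which satisfies every atom and bond constraint.
So the answer is (D).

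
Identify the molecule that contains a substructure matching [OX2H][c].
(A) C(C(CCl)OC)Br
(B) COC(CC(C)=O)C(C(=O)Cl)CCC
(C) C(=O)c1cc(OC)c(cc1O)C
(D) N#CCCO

[OX2H][c] describes a hydroxyl oxygen attached to an aromatic carbon (a phenol).
(A) has a methoxy ether (-OCH3) but the oxygen has H0, not H1.
(B) has a methoxy ether (-OCH3) but the oxygen has H0, not H1.
(C) contains a hydroxyl group (-OH), which satisfies every atom and bond constraint.
(D) has a hydroxyl group (-OH) but the -OH is on an aliphatic carbon, not an aromatic c.
So the answer is (C).

C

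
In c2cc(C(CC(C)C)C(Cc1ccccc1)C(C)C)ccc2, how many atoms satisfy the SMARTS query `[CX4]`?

The query [CX4] means: C with X4: aliphatic carbon with exactly 4 total connections (bonds + H).
Check the 22 heavy atoms by environment: 10× C (X4) → match; 12× c (aromatic, X3) → no.
That gives 10 matching atoms.

10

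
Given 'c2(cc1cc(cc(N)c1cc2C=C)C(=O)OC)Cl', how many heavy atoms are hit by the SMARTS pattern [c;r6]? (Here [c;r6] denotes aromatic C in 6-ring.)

The query [c;r6] means: aromatic carbon that belongs to a six-membered ring.
Check the 18 heavy atoms by environment: 10× c (aromatic, in 6-ring) → match; 4× C (acyclic) → no; 1× N (acyclic) → no; 2× O (acyclic) → no; 1× Cl (acyclic) → no.
That gives 10 matching atoms.

10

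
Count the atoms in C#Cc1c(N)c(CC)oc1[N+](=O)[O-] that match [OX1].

Check the 13 heavy atoms by environment: 1× o (aromatic, X2) → no; 4× c (aromatic, X3) → no; 1× N (X3) → no; 2× C (X2) → no; 2× C (X4) → no; 1× N (charge +1, X3) → no; 1× O (charge -1, X1) → match; 1× O (X1) → match.
Summing the matching environments: 1 + 1 = 2 matching atoms.

2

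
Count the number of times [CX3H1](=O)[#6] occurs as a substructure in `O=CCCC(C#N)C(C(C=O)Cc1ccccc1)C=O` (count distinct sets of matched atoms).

3

[CX3H1](=O)[#6] is the SMARTS for an aldehyde: an sp2 carbon with one H, double-bonded to O and single-bonded to carbon.
The molecule carries 3 separate instances of an aldehyde (-CHO) meeting every constraint; each maps to a distinct set of atoms, giving 3 matches.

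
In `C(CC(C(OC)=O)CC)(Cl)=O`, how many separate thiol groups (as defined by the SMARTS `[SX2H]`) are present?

[SX2H] is the SMARTS for a thiol: an aliphatic sulfur with two connections, one being H.
No fragment in the molecule satisfies every constraint, giving 0 matches.

0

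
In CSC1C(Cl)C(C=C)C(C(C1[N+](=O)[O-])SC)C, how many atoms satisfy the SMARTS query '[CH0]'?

0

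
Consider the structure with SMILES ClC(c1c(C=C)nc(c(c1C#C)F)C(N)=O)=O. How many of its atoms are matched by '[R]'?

6

The query [R] means: R matches any atom that is part of a ring.
Check the 17 heavy atoms by environment: 1× n (aromatic, in 6-ring) → match; 5× c (aromatic, in 6-ring) → match; 6× C (acyclic) → no; 2× O (acyclic) → no; 1× Cl (acyclic) → no; 1× F (acyclic) → no; 1× N (acyclic) → no.
Summing the matching environments: 1 + 5 = 6 matching atoms.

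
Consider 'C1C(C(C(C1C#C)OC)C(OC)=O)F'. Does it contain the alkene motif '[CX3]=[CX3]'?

The pattern [CX3]=[CX3] describes a non-aromatic C=C double bond between two sp2 carbons — an alkene.
The closest candidate here is an ethynyl group (-C#CH), but the C-C bond is a triple bond, not a double bond. No other fragment satisfies the full query, so there is no match.

No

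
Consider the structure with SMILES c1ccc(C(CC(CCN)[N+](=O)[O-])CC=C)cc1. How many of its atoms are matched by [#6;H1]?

8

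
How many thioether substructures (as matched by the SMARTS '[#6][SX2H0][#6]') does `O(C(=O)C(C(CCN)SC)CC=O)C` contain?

[#6][SX2H0][#6] is the SMARTS for a thioether: an aliphatic sulfur bridging two carbons with no H on the sulfur.
Exactly one fragment in the molecule meets all constraints, giving 1 match.

1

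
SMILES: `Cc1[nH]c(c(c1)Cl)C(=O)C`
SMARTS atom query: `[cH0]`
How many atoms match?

3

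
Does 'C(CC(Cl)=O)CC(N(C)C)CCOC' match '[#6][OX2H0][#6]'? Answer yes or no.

Yes

The pattern [#6][OX2H0][#6] describes an aliphatic oxygen bridging two carbons with no H on the oxygen — an ether.
The molecule carries a methoxy ether (-OCH3), whose atoms satisfy every constraint of the query, so the pattern matches.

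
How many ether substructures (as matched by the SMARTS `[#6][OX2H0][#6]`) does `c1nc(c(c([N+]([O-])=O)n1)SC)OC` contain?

[#6][OX2H0][#6] is the SMARTS for an ether: an aliphatic oxygen bridging two carbons with no H on the oxygen.
Exactly one fragment in the molecule meets all constraints, giving 1 match.

1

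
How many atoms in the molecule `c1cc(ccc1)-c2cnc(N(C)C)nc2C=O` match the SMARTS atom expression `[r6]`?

Check the 17 heavy atoms by environment: 2× n (aromatic, in 6-ring) → match; 10× c (aromatic, in 6-ring) → match; 1× N (acyclic) → no; 3× C (acyclic) → no; 1× O (acyclic) → no.
Summing the matching environments: 2 + 10 = 12 matching atoms.

12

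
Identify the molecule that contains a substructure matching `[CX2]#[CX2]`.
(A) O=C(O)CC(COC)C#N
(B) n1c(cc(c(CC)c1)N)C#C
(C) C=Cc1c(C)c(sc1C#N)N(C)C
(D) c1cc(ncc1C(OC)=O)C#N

[CX2]#[CX2] describes a carbon-carbon triple bond (an alkyne).
(A) has a nitrile (-C#N) but the triple bond is C#N, not C#C.
(B) contains an ethynyl group (-C#CH), which satisfies every atom and bond constraint.
(C) has a nitrile (-C#N) but the triple bond is C#N, not C#C.
(D) has a nitrile (-C#N) but the triple bond is C#N, not C#C.
So the answer is (B).

B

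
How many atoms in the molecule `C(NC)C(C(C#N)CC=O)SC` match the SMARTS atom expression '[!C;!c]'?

4

Check the 12 heavy atoms by environment: 8× C → no; 2× N → match; 1× O → match; 1× S → match.
Summing the matching environments: 2 + 1 + 1 = 4 matching atoms.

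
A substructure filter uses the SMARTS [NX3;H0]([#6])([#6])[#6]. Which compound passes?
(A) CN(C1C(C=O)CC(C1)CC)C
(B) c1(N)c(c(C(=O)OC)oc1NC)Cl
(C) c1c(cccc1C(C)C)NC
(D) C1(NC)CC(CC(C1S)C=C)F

A

[NX3;H0]([#6])([#6])[#6] describes a trivalent nitrogen with no H, bonded to three carbons (a tertiary amine).
(A) contains a dimethylamino group (-N(CH3)2), which satisfies every atom and bond constraint.
(B) has a primary amino group (-NH2) but the nitrogen has H2, not H0 with three carbons.
(C) has an N-methylamino group (-NHCH3) but the nitrogen still has one H (H1), not H0.
(D) has an N-methylamino group (-NHCH3) but the nitrogen still has one H (H1), not H0.
So the answer is (A).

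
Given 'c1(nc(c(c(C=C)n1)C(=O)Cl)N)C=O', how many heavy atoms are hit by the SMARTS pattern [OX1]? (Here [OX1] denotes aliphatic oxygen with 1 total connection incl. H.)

The query [OX1] means: aliphatic oxygen with one total connection — typically a carbonyl =O or an oxide.
Check the 14 heavy atoms by environment: 2× n (aromatic, X2) → no; 4× c (aromatic, X3) → no; 4× C (X3) → no; 1× N (X3) → no; 2× O (X1) → match; 1× Cl (X1) → no.
That gives 2 matching atoms.

2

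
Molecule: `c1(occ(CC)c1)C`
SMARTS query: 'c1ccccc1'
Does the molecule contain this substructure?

No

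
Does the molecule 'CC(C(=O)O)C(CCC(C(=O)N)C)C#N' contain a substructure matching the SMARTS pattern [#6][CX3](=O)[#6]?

No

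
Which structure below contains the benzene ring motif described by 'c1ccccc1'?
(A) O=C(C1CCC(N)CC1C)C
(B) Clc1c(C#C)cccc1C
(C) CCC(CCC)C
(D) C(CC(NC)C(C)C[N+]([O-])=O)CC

B

c1ccccc1 describes six aromatic carbons in a ring (a benzene ring).
(A) has a methyl group (-CH3) but no six-membered all-carbon aromatic ring is present.
(B) contains the required atom environment, so the pattern matches.
(C) has a methyl group (-CH3) but no six-membered all-carbon aromatic ring is present.
(D) has a methyl group (-CH3) but no six-membered all-carbon aromatic ring is present.
So the answer is (B).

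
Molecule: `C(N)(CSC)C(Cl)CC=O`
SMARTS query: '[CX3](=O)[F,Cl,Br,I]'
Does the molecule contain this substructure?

The pattern [CX3](=O)[F,Cl,Br,I] describes a carbonyl carbon bonded to a halogen — an acyl halide.
The closest candidate here is a chloro substituent, but the Cl is not on a carbonyl carbon. No other fragment satisfies the full query, so there is no match.

No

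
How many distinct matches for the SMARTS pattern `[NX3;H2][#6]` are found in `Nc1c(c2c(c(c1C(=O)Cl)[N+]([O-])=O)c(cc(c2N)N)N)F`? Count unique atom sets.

4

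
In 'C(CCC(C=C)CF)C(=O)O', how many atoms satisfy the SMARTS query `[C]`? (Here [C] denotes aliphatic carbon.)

The query [C] means: uppercase C matches aliphatic (non-aromatic) carbon only.
Check the 11 heavy atoms by environment: 8× C → match; 2× O → no; 1× F → no.
That gives 8 matching atoms.

8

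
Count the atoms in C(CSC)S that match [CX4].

The query [CX4] means: C with X4: aliphatic carbon with exactly 4 total connections (bonds + H).
Check the 5 heavy atoms by environment: 3× C (X4) → match; 2× S (X2) → no.
That gives 3 matching atoms.

3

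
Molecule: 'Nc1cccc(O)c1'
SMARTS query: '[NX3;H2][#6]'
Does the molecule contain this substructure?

Yes

The pattern [NX3;H2][#6] describes a trivalent nitrogen with two H attached to carbon — a primary amine.
The molecule carries a primary amino group (-NH2), whose atoms satisfy every constraint of the query, so the pattern matches.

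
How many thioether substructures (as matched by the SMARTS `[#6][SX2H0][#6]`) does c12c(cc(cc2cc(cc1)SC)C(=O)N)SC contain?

[#6][SX2H0][#6] is the SMARTS for a thioether: an aliphatic sulfur bridging two carbons with no H on the sulfur.
The molecule carries 2 separate instances of a methylthio ether (-SCH3) meeting every constraint; each maps to a distinct set of atoms, giving 2 matches.

2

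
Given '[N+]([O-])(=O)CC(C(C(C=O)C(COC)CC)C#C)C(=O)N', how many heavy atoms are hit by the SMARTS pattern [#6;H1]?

6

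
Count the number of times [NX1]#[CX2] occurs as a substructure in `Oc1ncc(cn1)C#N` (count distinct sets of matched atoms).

[NX1]#[CX2] is the SMARTS for a nitrile: a nitrogen triple-bonded to a two-connected carbon.
Exactly one fragment in the molecule meets all constraints, giving 1 match.

1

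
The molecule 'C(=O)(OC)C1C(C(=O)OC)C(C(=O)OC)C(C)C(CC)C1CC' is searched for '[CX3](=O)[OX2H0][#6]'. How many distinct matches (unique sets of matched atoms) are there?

3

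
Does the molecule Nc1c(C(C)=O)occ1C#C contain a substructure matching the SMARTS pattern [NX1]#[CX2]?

The pattern [NX1]#[CX2] describes a nitrogen triple-bonded to a two-connected carbon — a nitrile.
The closest candidate here is a primary amino group (-NH2), but the nitrogen is NX3 (three connections), not NX1 triple-bonded. No other fragment satisfies the full query, so there is no match.

No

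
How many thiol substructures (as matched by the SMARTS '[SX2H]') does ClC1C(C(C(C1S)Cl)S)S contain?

[SX2H] is the SMARTS for a thiol: an aliphatic sulfur with two connections, one being H.
The molecule carries 3 separate instances of a thiol (-SH) meeting every constraint; each maps to a distinct set of atoms, giving 3 matches.

3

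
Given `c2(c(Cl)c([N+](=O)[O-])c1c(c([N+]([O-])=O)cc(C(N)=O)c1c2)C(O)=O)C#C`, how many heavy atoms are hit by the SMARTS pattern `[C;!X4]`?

The query [C;!X4] means: aliphatic carbon that does not have four total connections.
Check the 25 heavy atoms by environment: 10× c (aromatic, X3) → no; 2× C (X3) → match; 4× O (X1) → no; 1× N (X3) → no; 2× N (charge +1, X3) → no; 2× O (charge -1, X1) → no; 1× Cl (X1) → no; 1× O (X2) → no; 2× C (X2) → match.
Summing the matching environments: 2 + 2 = 4 matching atoms.

4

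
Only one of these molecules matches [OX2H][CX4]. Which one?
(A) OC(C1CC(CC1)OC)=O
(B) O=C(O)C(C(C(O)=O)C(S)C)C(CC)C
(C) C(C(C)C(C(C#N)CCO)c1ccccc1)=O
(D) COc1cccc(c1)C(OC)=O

C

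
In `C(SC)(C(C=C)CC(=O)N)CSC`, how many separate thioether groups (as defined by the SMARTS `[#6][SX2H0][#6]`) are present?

2

[#6][SX2H0][#6] is the SMARTS for a thioether: an aliphatic sulfur bridging two carbons with no H on the sulfur.
The molecule carries 2 separate instances of a methylthio ether (-SCH3) meeting every constraint; each maps to a distinct set of atoms, giving 2 matches.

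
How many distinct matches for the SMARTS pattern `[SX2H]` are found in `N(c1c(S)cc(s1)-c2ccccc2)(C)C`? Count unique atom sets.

1

[SX2H] is the SMARTS for a thiol: an aliphatic sulfur with two connections, one being H.
Exactly one fragment in the molecule meets all constraints, giving 1 match.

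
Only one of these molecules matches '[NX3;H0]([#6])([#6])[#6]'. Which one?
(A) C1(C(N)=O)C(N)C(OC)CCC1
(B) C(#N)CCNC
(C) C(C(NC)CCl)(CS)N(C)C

C

[NX3;H0]([#6])([#6])[#6] describes a trivalent nitrogen with no H, bonded to three carbons (a tertiary amine).
(A) has a primary amide (-C(=O)NH2) but the amide nitrogen has H2 and only one carbon neighbour.
(B) has an N-methylamino group (-NHCH3) but the nitrogen still has one H (H1), not H0.
(C) contains a dimethylamino group (-N(CH3)2), which satisfies every atom and bond constraint.
So the answer is (C).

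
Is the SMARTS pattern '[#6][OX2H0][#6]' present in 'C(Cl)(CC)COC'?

Yes

The pattern [#6][OX2H0][#6] describes an aliphatic oxygen bridging two carbons with no H on the oxygen — an ether.
The molecule carries a methoxy ether (-OCH3), whose atoms satisfy every constraint of the query, so the pattern matches.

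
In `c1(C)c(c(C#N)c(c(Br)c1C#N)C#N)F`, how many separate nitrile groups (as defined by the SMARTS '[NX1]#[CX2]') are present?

[NX1]#[CX2] is the SMARTS for a nitrile: a nitrogen triple-bonded to a two-connected carbon.
The molecule carries 3 separate instances of a nitrile (-C#N) meeting every constraint; each maps to a distinct set of atoms, giving 3 matches.

3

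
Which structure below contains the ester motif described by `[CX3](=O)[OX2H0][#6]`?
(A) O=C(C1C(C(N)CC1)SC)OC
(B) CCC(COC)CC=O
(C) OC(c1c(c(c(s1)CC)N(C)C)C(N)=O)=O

A

[CX3](=O)[OX2H0][#6] describes a carbonyl carbon bonded to an oxygen that is itself bonded to carbon (no H on that O) (an ester).
(A) contains a methyl-ester group (-C(=O)OCH3), which satisfies every atom and bond constraint.
(B) has a methoxy ether (-OCH3) but the ether oxygen is not adjacent to a C=O carbon.
(C) has a carboxylic acid group (-C(=O)OH) but the singly-bonded O carries H (OX2H1, not H0).
So the answer is (A).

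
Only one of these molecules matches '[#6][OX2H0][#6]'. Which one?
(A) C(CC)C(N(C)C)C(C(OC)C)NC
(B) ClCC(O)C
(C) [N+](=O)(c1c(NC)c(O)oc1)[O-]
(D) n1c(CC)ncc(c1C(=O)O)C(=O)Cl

A

[#6][OX2H0][#6] describes an aliphatic oxygen bridging two carbons with no H on the oxygen (an ether).
(A) contains a methoxy ether (-OCH3), which satisfies every atom and bond constraint.
(B) has a hydroxyl group (-OH) but the oxygen has H1, not H0 bridging two carbons.
(C) has a hydroxyl group (-OH) but the oxygen has H1, not H0 bridging two carbons.
(D) has a carboxylic acid group (-C(=O)OH) but the -OH oxygen has H1; the =O is OX1, not OX2.
So the answer is (A).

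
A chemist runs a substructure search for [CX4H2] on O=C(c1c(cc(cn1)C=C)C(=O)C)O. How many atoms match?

0

The query [CX4H2] means: sp3 carbon (X4) with exactly two hydrogens.
Check the 14 heavy atoms by environment: 1× n (aromatic, H0, X2) → no; 3× c (aromatic, H0, X3) → no; 2× c (aromatic, H1, X3) → no; 1× C (H1, X3) → no; 1× C (H2, X3) → no; 2× C (H0, X3) → no; 2× O (H0, X1) → no; 1× O (H1, X2) → no; 1× C (H3, X4) → no.
No environment satisfies the query, so 0 matching atoms.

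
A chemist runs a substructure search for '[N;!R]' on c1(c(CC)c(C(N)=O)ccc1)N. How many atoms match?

The query [N;!R] means: aliphatic nitrogen not in a ring.
Check the 12 heavy atoms by environment: 6× c (aromatic, in 6-ring) → no; 3× C (acyclic) → no; 2× N (acyclic) → match; 1× O (acyclic) → no.
That gives 2 matching atoms.

2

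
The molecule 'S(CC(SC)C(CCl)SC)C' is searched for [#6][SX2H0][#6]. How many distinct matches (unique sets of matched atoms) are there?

[#6][SX2H0][#6] is the SMARTS for a thioether: an aliphatic sulfur bridging two carbons with no H on the sulfur.
The molecule carries 3 separate instances of a methylthio ether (-SCH3) meeting every constraint; each maps to a distinct set of atoms, giving 3 matches.

3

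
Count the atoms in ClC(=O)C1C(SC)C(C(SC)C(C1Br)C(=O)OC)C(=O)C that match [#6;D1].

4

Check the 21 heavy atoms by environment: 9× C (D3) → no; 3× O (D1) → no; 1× Cl (D1) → no; 4× C (D1) → match; 2× S (D2) → no; 1× Br (D1) → no; 1× O (D2) → no.
That gives 4 matching atoms.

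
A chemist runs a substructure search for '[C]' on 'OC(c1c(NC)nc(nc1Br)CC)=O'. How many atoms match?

The query [C] means: uppercase C matches aliphatic (non-aromatic) carbon only.
Check the 14 heavy atoms by environment: 2× n (aromatic) → no; 4× c (aromatic) → no; 1× N → no; 4× C → match; 2× O → no; 1× Br → no.
That gives 4 matching atoms.

4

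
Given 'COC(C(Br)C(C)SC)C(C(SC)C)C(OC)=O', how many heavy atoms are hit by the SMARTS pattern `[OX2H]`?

0

The query [OX2H] means: aliphatic oxygen with two connections, one of which is H — an -OH oxygen.
Check the 18 heavy atoms by environment: 6× C (H3, X4) → no; 5× C (H1, X4) → no; 2× S (H0, X2) → no; 1× C (H0, X3) → no; 1× O (H0, X1) → no; 2× O (H0, X2) → no; 1× Br (H0, X1) → no.
No environment satisfies the query, so 0 matching atoms.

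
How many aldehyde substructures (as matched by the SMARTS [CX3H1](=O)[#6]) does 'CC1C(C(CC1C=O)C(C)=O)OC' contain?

1

[CX3H1](=O)[#6] is the SMARTS for an aldehyde: an sp2 carbon with one H, double-bonded to O and single-bonded to carbon.
Exactly one fragment in the molecule meets all constraints, giving 1 match.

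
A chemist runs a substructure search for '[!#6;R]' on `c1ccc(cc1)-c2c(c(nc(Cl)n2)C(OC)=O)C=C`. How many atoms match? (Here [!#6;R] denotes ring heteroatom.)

Check the 19 heavy atoms by environment: 2× n (aromatic, in 6-ring) → match; 10× c (aromatic, in 6-ring) → no; 4× C (acyclic) → no; 2× O (acyclic) → no; 1× Cl (acyclic) → no.
That gives 2 matching atoms.

2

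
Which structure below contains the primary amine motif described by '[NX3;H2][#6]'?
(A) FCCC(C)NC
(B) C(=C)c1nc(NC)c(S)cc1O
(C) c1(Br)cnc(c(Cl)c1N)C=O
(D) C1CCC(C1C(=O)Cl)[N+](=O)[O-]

C

[NX3;H2][#6] describes a trivalent nitrogen with two H attached to carbon (a primary amine).
(A) has an N-methylamino group (-NHCH3) but the nitrogen bears two carbons and only one H (H1), not H2.
(B) has an N-methylamino group (-NHCH3) but the nitrogen bears two carbons and only one H (H1), not H2.
(C) contains a primary amino group (-NH2), which satisfies every atom and bond constraint.
(D) has a nitro group (-[N+](=O)[O-]) but the nitrogen is [N+] with no H, not NX3H2.
So the answer is (C).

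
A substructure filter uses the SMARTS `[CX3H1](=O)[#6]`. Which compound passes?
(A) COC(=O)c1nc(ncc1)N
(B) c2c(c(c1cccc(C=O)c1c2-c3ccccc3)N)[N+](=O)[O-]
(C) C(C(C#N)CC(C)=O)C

B

[CX3H1](=O)[#6] describes an sp2 carbon with one H, double-bonded to O and single-bonded to carbon (an aldehyde).
(A) has a methyl-ester group (-C(=O)OCH3) but the carbonyl carbon has H0, not H1.
(B) contains an aldehyde (-CHO), which satisfies every atom and bond constraint.
(C) has an acetyl/ketone group (-C(=O)CH3) but the carbonyl carbon has H0 (two carbon neighbours), not H1.
So the answer is (B).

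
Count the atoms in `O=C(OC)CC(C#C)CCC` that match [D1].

4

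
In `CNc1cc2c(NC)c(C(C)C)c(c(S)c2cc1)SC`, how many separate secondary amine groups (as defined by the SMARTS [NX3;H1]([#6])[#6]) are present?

2

[NX3;H1]([#6])[#6] is the SMARTS for a secondary amine: a trivalent nitrogen with one H, bonded to two carbons.
The molecule carries 2 separate instances of an N-methylamino group (-NHCH3) meeting every constraint; each maps to a distinct set of atoms, giving 2 matches.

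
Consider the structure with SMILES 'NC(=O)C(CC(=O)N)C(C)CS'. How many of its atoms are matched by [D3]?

4

Check the 12 heavy atoms by environment: 2× C (D2) → no; 4× C (D3) → match; 1× C (D1) → no; 2× O (D1) → no; 2× N (D1) → no; 1× S (D1) → no.
That gives 4 matching atoms.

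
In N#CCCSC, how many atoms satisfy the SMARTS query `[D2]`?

4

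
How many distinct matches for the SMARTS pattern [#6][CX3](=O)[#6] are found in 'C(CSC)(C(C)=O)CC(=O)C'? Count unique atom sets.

[#6][CX3](=O)[#6] is the SMARTS for a ketone: a carbonyl carbon (no H) flanked by two carbons.
The molecule carries 2 separate instances of an acetyl/ketone group (-C(=O)CH3) meeting every constraint; each maps to a distinct set of atoms, giving 2 matches.

2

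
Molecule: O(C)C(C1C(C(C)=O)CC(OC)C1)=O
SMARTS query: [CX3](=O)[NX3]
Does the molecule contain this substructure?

The pattern [CX3](=O)[NX3] describes a carbonyl carbon bonded to a trivalent nitrogen — an amide.
The closest candidate here is a methyl-ester group (-C(=O)OCH3), but the carbonyl is bonded to O, not to an NX3 nitrogen. No other fragment satisfies the full query, so there is no match.

No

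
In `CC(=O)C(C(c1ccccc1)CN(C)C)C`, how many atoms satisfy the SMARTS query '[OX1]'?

1

The query [OX1] means: aliphatic oxygen with one total connection — typically a carbonyl =O or an oxide.
Check the 16 heavy atoms by environment: 7× C (X4) → no; 1× C (X3) → no; 1× O (X1) → match; 1× N (X3) → no; 6× c (aromatic, X3) → no.
That gives 1 matching atom.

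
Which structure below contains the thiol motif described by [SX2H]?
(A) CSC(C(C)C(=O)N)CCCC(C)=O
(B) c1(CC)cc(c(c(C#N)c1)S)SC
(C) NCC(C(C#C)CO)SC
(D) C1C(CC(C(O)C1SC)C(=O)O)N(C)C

[SX2H] describes an aliphatic sulfur with two connections, one being H (a thiol).
(A) has a methylthio ether (-SCH3) but the sulfur has H0 (bonded to two carbons), not H1.
(B) contains a thiol (-SH), which satisfies every atom and bond constraint.
(C) has a hydroxyl group (-OH) but it is an -OH, not an -SH.
(D) has a hydroxyl group (-OH) but it is an -OH, not an -SH.
So the answer is (B).

B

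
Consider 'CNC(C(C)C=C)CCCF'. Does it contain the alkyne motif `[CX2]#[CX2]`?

No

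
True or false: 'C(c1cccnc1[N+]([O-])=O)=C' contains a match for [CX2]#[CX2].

False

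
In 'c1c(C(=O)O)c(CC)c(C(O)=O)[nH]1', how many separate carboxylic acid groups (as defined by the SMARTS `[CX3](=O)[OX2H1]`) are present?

2

[CX3](=O)[OX2H1] is the SMARTS for a carboxylic acid: an sp2 carbon double-bonded to O and single-bonded to an -OH oxygen.
The molecule carries 2 separate instances of a carboxylic acid group (-C(=O)OH) meeting every constraint; each maps to a distinct set of atoms, giving 2 matches.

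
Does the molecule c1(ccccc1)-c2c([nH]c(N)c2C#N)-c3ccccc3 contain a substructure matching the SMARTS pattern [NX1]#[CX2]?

The pattern [NX1]#[CX2] describes a nitrogen triple-bonded to a two-connected carbon — a nitrile.
The molecule carries a nitrile (-C#N), whose atoms satisfy every constraint of the query, so the pattern matches.

Yes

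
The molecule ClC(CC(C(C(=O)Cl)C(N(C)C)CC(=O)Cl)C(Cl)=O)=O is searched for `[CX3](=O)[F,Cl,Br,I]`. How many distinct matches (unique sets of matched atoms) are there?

4

[CX3](=O)[F,Cl,Br,I] is the SMARTS for an acyl halide: a carbonyl carbon bonded to a halogen.
The molecule carries 4 separate instances of an acyl chloride (-C(=O)Cl) meeting every constraint; each maps to a distinct set of atoms, giving 4 matches.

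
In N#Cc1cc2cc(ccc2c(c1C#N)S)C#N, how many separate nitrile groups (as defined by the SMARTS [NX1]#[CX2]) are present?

3

[NX1]#[CX2] is the SMARTS for a nitrile: a nitrogen triple-bonded to a two-connected carbon.
The molecule carries 3 separate instances of a nitrile (-C#N) meeting every constraint; each maps to a distinct set of atoms, giving 3 matches.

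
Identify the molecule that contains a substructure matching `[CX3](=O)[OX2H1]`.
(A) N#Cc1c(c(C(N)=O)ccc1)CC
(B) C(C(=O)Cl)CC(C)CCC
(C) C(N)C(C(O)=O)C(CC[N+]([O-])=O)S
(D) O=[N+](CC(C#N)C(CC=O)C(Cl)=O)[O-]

C

[CX3](=O)[OX2H1] describes an sp2 carbon double-bonded to O and single-bonded to an -OH oxygen (a carboxylic acid).
(A) has a primary amide (-C(=O)NH2) but the carbonyl is bonded to N, not to an -OH oxygen.
(B) has an acyl chloride (-C(=O)Cl) but the carbonyl is bonded to Cl, not to an -OH oxygen.
(C) contains a carboxylic acid group (-C(=O)OH), which satisfies every atom and bond constraint.
(D) has an acyl chloride (-C(=O)Cl) but the carbonyl is bonded to Cl, not to an -OH oxygen.
So the answer is (C).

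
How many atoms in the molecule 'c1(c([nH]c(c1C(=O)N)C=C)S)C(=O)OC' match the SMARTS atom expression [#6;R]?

4

The query [#6;R] means: carbon that is part of a ring.
Check the 15 heavy atoms by environment: 1× n (aromatic, in 5-ring) → no; 4× c (aromatic, in 5-ring) → match; 5× C (acyclic) → no; 1× S (acyclic) → no; 3× O (acyclic) → no; 1× N (acyclic) → no.
That gives 4 matching atoms.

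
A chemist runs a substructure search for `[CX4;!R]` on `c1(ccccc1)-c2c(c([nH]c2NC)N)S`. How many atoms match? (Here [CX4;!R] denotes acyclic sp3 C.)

1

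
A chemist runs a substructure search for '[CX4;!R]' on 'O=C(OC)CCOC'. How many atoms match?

4

Check the 8 heavy atoms by environment: 4× C (X4, acyclic) → match; 1× C (X3, acyclic) → no; 1× O (X1, acyclic) → no; 2× O (X2, acyclic) → no.
That gives 4 matching atoms.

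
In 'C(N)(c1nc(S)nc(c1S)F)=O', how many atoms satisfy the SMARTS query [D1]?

5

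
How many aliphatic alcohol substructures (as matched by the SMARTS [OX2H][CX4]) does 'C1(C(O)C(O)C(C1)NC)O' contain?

3

[OX2H][CX4] is the SMARTS for an aliphatic alcohol: a hydroxyl oxygen bound to an sp3 (X4) carbon.
The molecule carries 3 separate instances of a hydroxyl group (-OH) meeting every constraint; each maps to a distinct set of atoms, giving 3 matches.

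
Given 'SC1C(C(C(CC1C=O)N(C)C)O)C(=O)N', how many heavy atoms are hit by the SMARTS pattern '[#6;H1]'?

6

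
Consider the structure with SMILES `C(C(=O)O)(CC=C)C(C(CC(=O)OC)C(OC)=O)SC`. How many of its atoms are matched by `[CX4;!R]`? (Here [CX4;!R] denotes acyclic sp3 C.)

Check the 20 heavy atoms by environment: 8× C (X4, acyclic) → match; 5× C (X3, acyclic) → no; 3× O (X1, acyclic) → no; 3× O (X2, acyclic) → no; 1× S (X2, acyclic) → no.
That gives 8 matching atoms.

8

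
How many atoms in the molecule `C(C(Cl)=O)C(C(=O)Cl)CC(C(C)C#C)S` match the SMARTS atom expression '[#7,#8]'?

Check the 15 heavy atoms by environment: 10× C → no; 2× O → match; 2× Cl → no; 1× S → no.
That gives 2 matching atoms.

2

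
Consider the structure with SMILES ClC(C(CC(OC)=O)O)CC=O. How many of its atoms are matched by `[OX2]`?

The query [OX2] means: aliphatic oxygen with two total connections — ether, hydroxyl, or ester single-bond O.
Check the 12 heavy atoms by environment: 5× C (X4) → no; 2× O (X2) → match; 2× C (X3) → no; 2× O (X1) → no; 1× Cl (X1) → no.
That gives 2 matching atoms.

2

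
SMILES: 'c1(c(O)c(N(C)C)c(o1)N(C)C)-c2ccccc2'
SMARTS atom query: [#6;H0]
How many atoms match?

The query [#6;H0] means: any carbon with no attached hydrogen.
Check the 18 heavy atoms by environment: 1× o (aromatic, H0) → no; 5× c (aromatic, H0) → match; 5× c (aromatic, H1) → no; 2× N (H0) → no; 4× C (H3) → no; 1× O (H1) → no.
That gives 5 matching atoms.

5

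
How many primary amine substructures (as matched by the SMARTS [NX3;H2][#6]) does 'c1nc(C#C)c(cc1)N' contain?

1

[NX3;H2][#6] is the SMARTS for a primary amine: a trivalent nitrogen with two H attached to carbon.
Exactly one fragment in the molecule meets all constraints, giving 1 match.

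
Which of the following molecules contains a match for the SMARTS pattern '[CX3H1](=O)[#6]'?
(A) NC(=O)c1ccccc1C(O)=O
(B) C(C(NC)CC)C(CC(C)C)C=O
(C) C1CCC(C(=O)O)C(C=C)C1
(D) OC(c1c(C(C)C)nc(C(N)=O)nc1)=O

[CX3H1](=O)[#6] describes an sp2 carbon with one H, double-bonded to O and single-bonded to carbon (an aldehyde).
(A) has a carboxylic acid group (-C(=O)OH) but the carbonyl carbon has H0 and is bonded to O, not H1.
(B) contains an aldehyde (-CHO), which satisfies every atom and bond constraint.
(C) has a carboxylic acid group (-C(=O)OH) but the carbonyl carbon has H0 and is bonded to O, not H1.
(D) has a carboxylic acid group (-C(=O)OH) but the carbonyl carbon has H0 and is bonded to O, not H1.
So the answer is (B).

B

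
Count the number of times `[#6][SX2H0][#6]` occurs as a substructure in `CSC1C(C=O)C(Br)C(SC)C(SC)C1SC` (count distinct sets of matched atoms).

[#6][SX2H0][#6] is the SMARTS for a thioether: an aliphatic sulfur bridging two carbons with no H on the sulfur.
The molecule carries 4 separate instances of a methylthio ether (-SCH3) meeting every constraint; each maps to a distinct set of atoms, giving 4 matches.

4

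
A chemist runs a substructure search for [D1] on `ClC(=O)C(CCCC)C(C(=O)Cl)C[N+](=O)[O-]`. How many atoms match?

7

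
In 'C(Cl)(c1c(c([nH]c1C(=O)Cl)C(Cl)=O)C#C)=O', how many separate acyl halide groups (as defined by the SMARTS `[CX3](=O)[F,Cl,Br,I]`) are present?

3

[CX3](=O)[F,Cl,Br,I] is the SMARTS for an acyl halide: a carbonyl carbon bonded to a halogen.
The molecule carries 3 separate instances of an acyl chloride (-C(=O)Cl) meeting every constraint; each maps to a distinct set of atoms, giving 3 matches.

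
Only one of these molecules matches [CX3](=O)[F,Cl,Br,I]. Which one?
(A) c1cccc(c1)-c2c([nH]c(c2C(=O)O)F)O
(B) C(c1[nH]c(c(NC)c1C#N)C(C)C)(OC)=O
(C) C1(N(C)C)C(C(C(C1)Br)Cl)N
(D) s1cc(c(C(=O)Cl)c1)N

D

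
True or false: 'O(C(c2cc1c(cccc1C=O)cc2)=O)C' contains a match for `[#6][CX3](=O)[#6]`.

The pattern [#6][CX3](=O)[#6] describes a carbonyl carbon (no H) flanked by two carbons — a ketone.
The closest candidate here is an aldehyde (-CHO), but the carbonyl carbon has H1, so it is not flanked by two carbons. No other fragment satisfies the full query, so there is no match.

False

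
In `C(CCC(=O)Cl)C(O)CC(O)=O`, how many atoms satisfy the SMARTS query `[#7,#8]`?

4

The query [#7,#8] means: nitrogen or oxygen (comma = OR).
Check the 12 heavy atoms by environment: 7× C → no; 4× O → match; 1× Cl → no.
That gives 4 matching atoms.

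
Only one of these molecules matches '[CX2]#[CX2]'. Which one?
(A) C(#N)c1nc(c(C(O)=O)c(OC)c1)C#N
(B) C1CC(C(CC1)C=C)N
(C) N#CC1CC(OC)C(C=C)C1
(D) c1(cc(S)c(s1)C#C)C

D

[CX2]#[CX2] describes a carbon-carbon triple bond (an alkyne).
(A) has a nitrile (-C#N) but the triple bond is C#N, not C#C.
(B) has a vinyl group (-CH=CH2) but the C=C is a double bond; both carbons are CX3, not CX2.
(C) has a nitrile (-C#N) but the triple bond is C#N, not C#C.
(D) contains an ethynyl group (-C#CH), which satisfies every atom and bond constraint.
So the answer is (D).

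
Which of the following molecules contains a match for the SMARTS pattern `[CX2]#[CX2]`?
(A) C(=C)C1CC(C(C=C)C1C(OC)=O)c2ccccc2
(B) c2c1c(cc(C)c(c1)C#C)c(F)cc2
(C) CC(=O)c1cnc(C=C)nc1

[CX2]#[CX2] describes a carbon-carbon triple bond (an alkyne).
(A) has a vinyl group (-CH=CH2) but the C=C is a double bond; both carbons are CX3, not CX2.
(B) contains an ethynyl group (-C#CH), which satisfies every atom and bond constraint.
(C) has a vinyl group (-CH=CH2) but the C=C is a double bond; both carbons are CX3, not CX2.
So the answer is (B).

B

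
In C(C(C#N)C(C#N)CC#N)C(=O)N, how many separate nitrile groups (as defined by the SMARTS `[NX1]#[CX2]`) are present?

[NX1]#[CX2] is the SMARTS for a nitrile: a nitrogen triple-bonded to a two-connected carbon.
The molecule carries 3 separate instances of a nitrile (-C#N) meeting every constraint; each maps to a distinct set of atoms, giving 3 matches.

3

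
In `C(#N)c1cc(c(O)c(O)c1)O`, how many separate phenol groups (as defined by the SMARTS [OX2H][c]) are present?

3

[OX2H][c] is the SMARTS for a phenol: a hydroxyl oxygen attached to an aromatic carbon.
The molecule carries 3 separate instances of a hydroxyl group (-OH) meeting every constraint; each maps to a distinct set of atoms, giving 3 matches.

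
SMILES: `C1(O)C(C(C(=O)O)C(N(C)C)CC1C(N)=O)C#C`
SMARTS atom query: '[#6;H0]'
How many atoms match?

The query [#6;H0] means: any carbon with no attached hydrogen.
Check the 18 heavy atoms by environment: 6× C (H1) → no; 1× C (H2) → no; 1× N (H0) → no; 2× C (H3) → no; 3× C (H0) → match; 2× O (H0) → no; 2× O (H1) → no; 1× N (H2) → no.
That gives 3 matching atoms.

3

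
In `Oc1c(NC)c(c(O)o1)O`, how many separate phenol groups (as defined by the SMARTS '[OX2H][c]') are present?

3

[OX2H][c] is the SMARTS for a phenol: a hydroxyl oxygen attached to an aromatic carbon.
The molecule carries 3 separate instances of a hydroxyl group (-OH) meeting every constraint; each maps to a distinct set of atoms, giving 3 matches.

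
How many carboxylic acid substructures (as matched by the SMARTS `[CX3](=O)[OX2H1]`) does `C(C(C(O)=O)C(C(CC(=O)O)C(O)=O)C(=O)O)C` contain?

4

[CX3](=O)[OX2H1] is the SMARTS for a carboxylic acid: an sp2 carbon double-bonded to O and single-bonded to an -OH oxygen.
The molecule carries 4 separate instances of a carboxylic acid group (-C(=O)OH) meeting every constraint; each maps to a distinct set of atoms, giving 4 matches.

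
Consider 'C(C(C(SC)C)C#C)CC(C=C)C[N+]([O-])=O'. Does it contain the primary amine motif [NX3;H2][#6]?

No

The pattern [NX3;H2][#6] describes a trivalent nitrogen with two H attached to carbon — a primary amine.
The closest candidate here is a nitro group (-[N+](=O)[O-]), but the nitrogen is [N+] with no H, not NX3H2. No other fragment satisfies the full query, so there is no match.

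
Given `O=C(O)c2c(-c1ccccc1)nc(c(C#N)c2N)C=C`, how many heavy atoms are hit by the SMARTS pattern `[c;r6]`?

Check the 20 heavy atoms by environment: 1× n (aromatic, in 6-ring) → no; 11× c (aromatic, in 6-ring) → match; 2× N (acyclic) → no; 4× C (acyclic) → no; 2× O (acyclic) → no.
That gives 11 matching atoms.

11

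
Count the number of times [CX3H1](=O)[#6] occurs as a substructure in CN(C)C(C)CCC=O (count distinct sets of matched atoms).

[CX3H1](=O)[#6] is the SMARTS for an aldehyde: an sp2 carbon with one H, double-bonded to O and single-bonded to carbon.
Exactly one fragment in the molecule meets all constraints, giving 1 match.

1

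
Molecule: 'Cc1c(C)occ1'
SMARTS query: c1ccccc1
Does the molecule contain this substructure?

The pattern c1ccccc1 describes six aromatic carbons in a ring — a benzene ring.
The closest candidate here is a methyl group (-CH3), but no six-membered all-carbon aromatic ring is present. No other fragment satisfies the full query, so there is no match.

No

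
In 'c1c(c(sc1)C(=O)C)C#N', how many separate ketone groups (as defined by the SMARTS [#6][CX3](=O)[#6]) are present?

1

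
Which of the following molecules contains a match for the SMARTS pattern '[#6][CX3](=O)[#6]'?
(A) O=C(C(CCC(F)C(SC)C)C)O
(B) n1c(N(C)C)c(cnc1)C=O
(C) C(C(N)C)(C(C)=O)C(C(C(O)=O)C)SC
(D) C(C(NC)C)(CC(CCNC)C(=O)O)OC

[#6][CX3](=O)[#6] describes a carbonyl carbon (no H) flanked by two carbons (a ketone).
(A) has a carboxylic acid group (-C(=O)OH) but one neighbour of the carbonyl carbon is O, not C.
(B) has an aldehyde (-CHO) but the carbonyl carbon has H1, so it is not flanked by two carbons.
(C) contains an acetyl/ketone group (-C(=O)CH3), which satisfies every atom and bond constraint.
(D) has a carboxylic acid group (-C(=O)OH) but one neighbour of the carbonyl carbon is O, not C.
So the answer is (C).

C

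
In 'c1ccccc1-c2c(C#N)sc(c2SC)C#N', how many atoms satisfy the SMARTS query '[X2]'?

The query [X2] means: any atom with exactly two total connections (bonds + H).
Check the 17 heavy atoms by environment: 1× s (aromatic, X2) → match; 10× c (aromatic, X3) → no; 1× S (X2) → match; 1× C (X4) → no; 2× C (X2) → match; 2× N (X1) → no.
Summing the matching environments: 1 + 1 + 2 = 4 matching atoms.

4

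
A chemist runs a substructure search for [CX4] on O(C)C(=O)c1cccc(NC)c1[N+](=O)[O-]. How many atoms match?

2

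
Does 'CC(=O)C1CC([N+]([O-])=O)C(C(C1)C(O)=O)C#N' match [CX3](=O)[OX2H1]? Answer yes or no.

Yes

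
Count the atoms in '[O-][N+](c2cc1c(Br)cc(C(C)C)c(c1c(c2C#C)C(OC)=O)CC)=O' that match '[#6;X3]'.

11

The query [#6;X3] means: any carbon (aromatic or not) with three total connections.
Check the 25 heavy atoms by environment: 10× c (aromatic, X3) → match; 1× N (charge +1, X3) → no; 1× O (charge -1, X1) → no; 2× O (X1) → no; 1× C (X3) → match; 1× O (X2) → no; 6× C (X4) → no; 1× Br (X1) → no; 2× C (X2) → no.
Summing the matching environments: 10 + 1 = 11 matching atoms.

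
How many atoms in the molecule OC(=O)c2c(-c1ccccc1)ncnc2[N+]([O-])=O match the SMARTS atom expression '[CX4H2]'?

The query [CX4H2] means: sp3 carbon (X4) with exactly two hydrogens.
Check the 18 heavy atoms by environment: 2× n (aromatic, H0, X2) → no; 6× c (aromatic, H1, X3) → no; 4× c (aromatic, H0, X3) → no; 1× C (H0, X3) → no; 2× O (H0, X1) → no; 1× O (H1, X2) → no; 1× N (charge +1, H0, X3) → no; 1× O (charge -1, H0, X1) → no.
No environment satisfies the query, so 0 matching atoms.

0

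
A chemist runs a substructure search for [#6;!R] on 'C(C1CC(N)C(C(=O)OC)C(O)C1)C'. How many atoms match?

The query [#6;!R] means: carbon not in any ring.
Check the 14 heavy atoms by environment: 6× C (in 6-ring) → no; 4× C (acyclic) → match; 3× O (acyclic) → no; 1× N (acyclic) → no.
That gives 4 matching atoms.

4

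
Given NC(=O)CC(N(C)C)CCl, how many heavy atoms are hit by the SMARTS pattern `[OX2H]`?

0

The query [OX2H] means: aliphatic oxygen with two connections, one of which is H — an -OH oxygen.
Check the 10 heavy atoms by environment: 2× C (H2, X4) → no; 1× C (H1, X4) → no; 1× C (H0, X3) → no; 1× O (H0, X1) → no; 1× N (H2, X3) → no; 1× N (H0, X3) → no; 2× C (H3, X4) → no; 1× Cl (H0, X1) → no.
No environment satisfies the query, so 0 matching atoms.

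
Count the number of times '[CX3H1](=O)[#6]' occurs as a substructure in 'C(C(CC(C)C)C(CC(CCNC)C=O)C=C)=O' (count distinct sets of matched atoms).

2

[CX3H1](=O)[#6] is the SMARTS for an aldehyde: an sp2 carbon with one H, double-bonded to O and single-bonded to carbon.
The molecule carries 2 separate instances of an aldehyde (-CHO) meeting every constraint; each maps to a distinct set of atoms, giving 2 matches.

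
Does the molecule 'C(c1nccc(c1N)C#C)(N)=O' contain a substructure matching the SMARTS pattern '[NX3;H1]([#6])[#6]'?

No

The pattern [NX3;H1]([#6])[#6] describes a trivalent nitrogen with one H, bonded to two carbons — a secondary amine.
The closest candidate here is a primary amino group (-NH2), but the nitrogen has H2 and only one carbon neighbour. No other fragment satisfies the full query, so there is no match.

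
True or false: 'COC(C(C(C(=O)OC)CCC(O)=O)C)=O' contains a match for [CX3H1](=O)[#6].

False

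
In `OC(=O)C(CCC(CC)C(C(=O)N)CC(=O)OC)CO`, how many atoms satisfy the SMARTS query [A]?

The query [A] means: A matches any aliphatic (non-aromatic) heavy atom.
Check the 20 heavy atoms by environment: 13× C → match; 6× O → match; 1× N → match.
Summing the matching environments: 13 + 6 + 1 = 20 matching atoms.

20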